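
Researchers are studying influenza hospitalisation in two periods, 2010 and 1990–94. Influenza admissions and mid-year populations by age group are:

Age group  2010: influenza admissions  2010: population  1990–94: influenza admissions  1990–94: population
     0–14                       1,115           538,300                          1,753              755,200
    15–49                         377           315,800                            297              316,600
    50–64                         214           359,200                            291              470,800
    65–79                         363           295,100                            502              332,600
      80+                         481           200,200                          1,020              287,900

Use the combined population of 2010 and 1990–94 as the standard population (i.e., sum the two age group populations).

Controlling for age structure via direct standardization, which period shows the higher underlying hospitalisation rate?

1990–94

Age-specific rates per 100,000 for 2010: 207.13, 119.38, 59.58, 123.01, 240.26.
For 1990–94: 232.12, 93.81, 61.81, 150.93, 354.29.
Combined standard total = 3,871,700; weights = 0.3341, 0.1633, 0.2144, 0.1621, 0.1261.
2010: 0.3341×207.13 + 0.1633×119.38 + 0.2144×59.58 + 0.1621×123.01 + 0.1261×240.26 = 151.7047 per 100,000.
1990–94: 0.3341×232.12 + 0.1633×93.81 + 0.2144×61.81 + 0.1621×150.93 + 0.1261×354.29 = 175.2585 per 100,000.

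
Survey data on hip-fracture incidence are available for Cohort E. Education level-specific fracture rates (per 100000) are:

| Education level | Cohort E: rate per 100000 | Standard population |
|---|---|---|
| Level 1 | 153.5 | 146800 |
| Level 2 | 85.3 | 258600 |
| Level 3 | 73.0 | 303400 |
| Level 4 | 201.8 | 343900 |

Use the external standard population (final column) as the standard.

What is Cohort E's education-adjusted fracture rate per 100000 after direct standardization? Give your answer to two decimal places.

Standard total = 1052700; weights = 0.1395, 0.2457, 0.2882, 0.3267.
Standardized rate: 0.1395×153.5 + 0.2457×85.3 + 0.2882×73.0 + 0.3267×201.8 = 129.3242 per 100000.

129.32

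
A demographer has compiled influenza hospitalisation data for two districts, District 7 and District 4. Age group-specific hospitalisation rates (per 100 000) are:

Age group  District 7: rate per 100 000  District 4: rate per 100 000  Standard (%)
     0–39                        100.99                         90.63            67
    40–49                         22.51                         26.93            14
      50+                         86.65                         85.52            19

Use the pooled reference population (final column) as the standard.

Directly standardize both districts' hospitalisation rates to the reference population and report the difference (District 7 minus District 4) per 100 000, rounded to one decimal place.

Standard weights: 0.67, 0.14, 0.19.
District 7: 0.6700×100.99 + 0.1400×22.51 + 0.1900×86.65 = 87.2782 per 100 000.
District 4: 0.6700×90.63 + 0.1400×26.93 + 0.1900×85.52 = 80.7411 per 100 000.
Difference = 87.2782 − 80.7411 = 6.5371.

6.5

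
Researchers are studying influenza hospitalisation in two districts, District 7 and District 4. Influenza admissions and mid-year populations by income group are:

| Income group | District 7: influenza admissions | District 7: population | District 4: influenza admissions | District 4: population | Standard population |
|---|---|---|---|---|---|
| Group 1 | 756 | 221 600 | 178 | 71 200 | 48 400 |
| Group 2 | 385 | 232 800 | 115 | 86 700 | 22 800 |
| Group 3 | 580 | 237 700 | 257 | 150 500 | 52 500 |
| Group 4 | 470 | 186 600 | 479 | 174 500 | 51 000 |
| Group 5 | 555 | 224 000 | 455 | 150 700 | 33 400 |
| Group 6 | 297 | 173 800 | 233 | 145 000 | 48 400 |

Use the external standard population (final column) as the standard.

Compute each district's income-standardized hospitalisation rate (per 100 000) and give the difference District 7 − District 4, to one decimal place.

25.5

Income-specific rates per 100 000 for District 7: 341.16, 165.38, 244.01, 251.88, 247.77, 170.89.
For District 4: 250.00, 132.64, 170.76, 274.50, 301.92, 160.69.
Standard total = 256 500; weights = 0.1887, 0.0889, 0.2047, 0.1988, 0.1302, 0.1887.
District 7: 0.1887×341.16 + 0.0889×165.38 + 0.2047×244.01 + 0.1988×251.88 + 0.1302×247.77 + 0.1887×170.89 = 243.6054 per 100 000.
District 4: 0.1887×250.00 + 0.0889×132.64 + 0.2047×170.76 + 0.1988×274.50 + 0.1302×301.92 + 0.1887×160.69 = 218.1303 per 100 000.
Difference = 243.6054 − 218.1303 = 25.4751.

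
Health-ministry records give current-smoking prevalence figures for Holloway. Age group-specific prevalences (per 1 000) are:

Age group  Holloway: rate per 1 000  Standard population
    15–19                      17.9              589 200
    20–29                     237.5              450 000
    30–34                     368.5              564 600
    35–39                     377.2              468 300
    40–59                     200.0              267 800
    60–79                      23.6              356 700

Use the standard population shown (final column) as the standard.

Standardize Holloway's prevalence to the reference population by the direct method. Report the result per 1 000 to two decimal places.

209.19

Standard total = 2 696 600; weights = 0.2185, 0.1669, 0.2094, 0.1737, 0.0993, 0.1323.
Standardized rate: 0.2185×17.9 + 0.1669×237.5 + 0.2094×368.5 + 0.1737×377.2 + 0.0993×200.0 + 0.1323×23.6 = 209.1885 per 1 000.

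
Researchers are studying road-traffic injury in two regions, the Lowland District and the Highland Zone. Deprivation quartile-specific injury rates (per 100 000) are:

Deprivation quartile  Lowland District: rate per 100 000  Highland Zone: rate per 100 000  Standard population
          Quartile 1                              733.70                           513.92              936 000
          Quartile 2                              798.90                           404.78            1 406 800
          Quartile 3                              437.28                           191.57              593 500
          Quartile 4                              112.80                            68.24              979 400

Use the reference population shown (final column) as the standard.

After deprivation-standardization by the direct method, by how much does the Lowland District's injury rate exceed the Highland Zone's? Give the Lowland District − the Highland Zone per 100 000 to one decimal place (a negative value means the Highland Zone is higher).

Standard total = 3 915 700; weights = 0.2390, 0.3593, 0.1516, 0.2501.
The Lowland District: 0.2390×733.70 + 0.3593×798.90 + 0.1516×437.28 + 0.2501×112.80 = 556.8960 per 100 000.
The Highland Zone: 0.2390×513.92 + 0.3593×404.78 + 0.1516×191.57 + 0.2501×68.24 = 314.3767 per 100 000.
Difference = 556.8960 − 314.3767 = 242.5194.

242.5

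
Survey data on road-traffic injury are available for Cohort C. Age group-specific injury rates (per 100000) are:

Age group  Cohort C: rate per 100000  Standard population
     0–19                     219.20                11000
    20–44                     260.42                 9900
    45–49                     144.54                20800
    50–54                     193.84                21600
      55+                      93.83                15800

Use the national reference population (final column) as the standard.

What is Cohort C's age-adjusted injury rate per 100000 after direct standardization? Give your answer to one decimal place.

172.8

Standard total = 79100; weights = 0.1391, 0.1252, 0.2630, 0.2731, 0.1997.
Standardized rate: 0.1391×219.20 + 0.1252×260.42 + 0.2630×144.54 + 0.2731×193.84 + 0.1997×93.83 = 172.7591 per 100000.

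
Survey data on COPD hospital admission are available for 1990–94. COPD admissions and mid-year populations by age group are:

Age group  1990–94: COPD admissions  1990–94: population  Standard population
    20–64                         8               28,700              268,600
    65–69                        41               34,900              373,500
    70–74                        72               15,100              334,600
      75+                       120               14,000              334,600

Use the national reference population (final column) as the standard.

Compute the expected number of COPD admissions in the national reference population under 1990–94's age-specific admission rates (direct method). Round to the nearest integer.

4977

Age-specific rates per 10,000 for 1990–94: 2.79, 11.75, 47.68, 85.71.
Expected COPD admissions = Σ (standard pop × age-specific rate ÷ 10,000)
= 268,600×2.79/10,000 + 373,500×11.75/10,000 + 334,600×47.68/10,000 + 334,600×85.71/10,000
= 74.87 + 438.78 + 1595.44 + 2868.00 = 4977.10.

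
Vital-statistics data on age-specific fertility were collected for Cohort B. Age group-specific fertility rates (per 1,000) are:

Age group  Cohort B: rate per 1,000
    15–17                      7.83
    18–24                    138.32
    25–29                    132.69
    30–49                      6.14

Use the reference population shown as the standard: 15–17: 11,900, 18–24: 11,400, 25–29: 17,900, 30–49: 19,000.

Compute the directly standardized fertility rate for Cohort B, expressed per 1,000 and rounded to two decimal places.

Standard total = 60,200; weights = 0.1977, 0.1894, 0.2973, 0.3156.
Standardized rate: 0.1977×7.83 + 0.1894×138.32 + 0.2973×132.69 + 0.3156×6.14 = 69.1335 per 1,000.

69.13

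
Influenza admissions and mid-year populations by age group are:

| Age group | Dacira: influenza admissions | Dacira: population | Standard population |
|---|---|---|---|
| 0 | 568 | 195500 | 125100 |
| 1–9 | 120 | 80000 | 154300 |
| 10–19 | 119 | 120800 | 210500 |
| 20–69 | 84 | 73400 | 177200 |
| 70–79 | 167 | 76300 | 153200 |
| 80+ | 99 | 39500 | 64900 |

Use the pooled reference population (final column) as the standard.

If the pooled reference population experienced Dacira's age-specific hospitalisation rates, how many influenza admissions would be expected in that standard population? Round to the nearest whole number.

Age-specific rates per 100000 for Dacira: 290.54, 150.00, 98.51, 114.44, 218.87, 250.63.
Expected influenza admissions = Σ (standard pop × age-specific rate ÷ 100000)
= 125100×290.54/100000 + 154300×150.00/100000 + 210500×98.51/100000 + 177200×114.44/100000 + 153200×218.87/100000 + 64900×250.63/100000
= 363.46 + 231.45 + 207.36 + 202.79 + 335.31 + 162.66 = 1503.04.

1503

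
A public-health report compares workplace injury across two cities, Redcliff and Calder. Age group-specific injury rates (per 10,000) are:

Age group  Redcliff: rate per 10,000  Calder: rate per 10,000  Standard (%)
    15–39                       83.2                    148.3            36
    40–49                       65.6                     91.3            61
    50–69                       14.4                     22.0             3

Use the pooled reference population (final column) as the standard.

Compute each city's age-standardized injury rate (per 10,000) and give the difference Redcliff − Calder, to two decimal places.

-39.34

Standard weights: 0.36, 0.61, 0.03.
Redcliff: 0.3600×83.2 + 0.6100×65.6 + 0.0300×14.4 = 70.4000 per 10,000.
Calder: 0.3600×148.3 + 0.6100×91.3 + 0.0300×22.0 = 109.7410 per 10,000.
Difference = 70.4000 − 109.7410 = -39.3410.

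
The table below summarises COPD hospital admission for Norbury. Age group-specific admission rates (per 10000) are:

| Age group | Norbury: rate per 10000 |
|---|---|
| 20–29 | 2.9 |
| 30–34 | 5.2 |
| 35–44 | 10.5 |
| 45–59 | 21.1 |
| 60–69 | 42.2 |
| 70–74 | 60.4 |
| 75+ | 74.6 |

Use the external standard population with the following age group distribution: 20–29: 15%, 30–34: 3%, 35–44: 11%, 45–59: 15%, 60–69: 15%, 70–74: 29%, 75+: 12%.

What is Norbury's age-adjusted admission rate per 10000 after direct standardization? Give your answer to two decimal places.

37.71

Standard weights: 0.15, 0.03, 0.11, 0.15, 0.15, 0.29, 0.12.
Standardized rate: 0.1500×2.9 + 0.0300×5.2 + 0.1100×10.5 + 0.1500×21.1 + 0.1500×42.2 + 0.2900×60.4 + 0.1200×74.6 = 37.7090 per 10000.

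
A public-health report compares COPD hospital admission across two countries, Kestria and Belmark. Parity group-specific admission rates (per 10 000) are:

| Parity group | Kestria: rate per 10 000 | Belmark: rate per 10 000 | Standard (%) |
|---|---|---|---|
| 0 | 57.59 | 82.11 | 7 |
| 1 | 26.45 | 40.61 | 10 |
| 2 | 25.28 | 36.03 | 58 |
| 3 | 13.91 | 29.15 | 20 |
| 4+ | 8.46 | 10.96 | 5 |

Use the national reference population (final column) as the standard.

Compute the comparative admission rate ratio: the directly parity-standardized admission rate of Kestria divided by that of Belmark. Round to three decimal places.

Standard weights: 0.07, 0.10, 0.58, 0.20, 0.05.
Kestria: 0.0700×57.59 + 0.1000×26.45 + 0.5800×25.28 + 0.2000×13.91 + 0.0500×8.46 = 24.5437 per 10 000.
Belmark: 0.0700×82.11 + 0.1000×40.61 + 0.5800×36.03 + 0.2000×29.15 + 0.0500×10.96 = 37.0841 per 10 000.
Ratio = 24.5437 ÷ 37.0841 = 0.66184.

0.662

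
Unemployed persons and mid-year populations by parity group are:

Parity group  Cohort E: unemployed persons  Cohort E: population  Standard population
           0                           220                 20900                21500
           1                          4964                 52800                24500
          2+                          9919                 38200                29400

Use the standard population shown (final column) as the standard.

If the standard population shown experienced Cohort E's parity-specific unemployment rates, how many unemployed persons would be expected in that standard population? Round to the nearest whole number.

Parity-specific rates per 1000 for Cohort E: 10.526, 94.015, 259.660.
Expected unemployed persons = Σ (standard pop × parity-specific rate ÷ 1000)
= 21500×10.526/1000 + 24500×94.015/1000 + 29400×259.660/1000
= 226.32 + 2303.37 + 7633.99 = 10163.68.

10164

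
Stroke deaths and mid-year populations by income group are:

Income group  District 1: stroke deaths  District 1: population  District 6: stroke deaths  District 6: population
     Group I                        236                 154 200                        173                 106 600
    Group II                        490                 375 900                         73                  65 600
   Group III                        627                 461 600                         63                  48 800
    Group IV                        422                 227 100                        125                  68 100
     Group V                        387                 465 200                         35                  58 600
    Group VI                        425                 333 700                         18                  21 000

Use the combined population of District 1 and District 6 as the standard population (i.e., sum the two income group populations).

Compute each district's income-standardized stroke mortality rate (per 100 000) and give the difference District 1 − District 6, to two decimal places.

15.58

Income-specific rates per 100 000 for District 1: 153.05, 130.35, 135.83, 185.82, 83.19, 127.36.
For District 6: 162.29, 111.28, 129.10, 183.55, 59.73, 85.71.
Combined standard total = 2 386 400; weights = 0.1093, 0.1850, 0.2139, 0.1237, 0.2195, 0.1486.
District 1: 0.1093×153.05 + 0.1850×130.35 + 0.2139×135.83 + 0.1237×185.82 + 0.2195×83.19 + 0.1486×127.36 = 130.0698 per 100 000.
District 6: 0.1093×162.29 + 0.1850×111.28 + 0.2139×129.10 + 0.1237×183.55 + 0.2195×59.73 + 0.1486×85.71 = 114.4904 per 100 000.
Difference = 130.0698 − 114.4904 = 15.5794.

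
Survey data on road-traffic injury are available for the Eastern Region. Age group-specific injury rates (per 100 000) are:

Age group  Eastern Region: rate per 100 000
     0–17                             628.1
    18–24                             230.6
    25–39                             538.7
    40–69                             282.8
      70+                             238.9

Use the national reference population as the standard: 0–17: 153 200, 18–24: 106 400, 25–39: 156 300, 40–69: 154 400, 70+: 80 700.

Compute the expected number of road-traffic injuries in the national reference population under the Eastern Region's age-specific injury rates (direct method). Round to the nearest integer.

2679

Expected road-traffic injuries = Σ (standard pop × age-specific rate ÷ 100 000)
= 153 200×628.1/100 000 + 106 400×230.6/100 000 + 156 300×538.7/100 000 + 154 400×282.8/100 000 + 80 700×238.9/100 000
= 962.25 + 245.36 + 841.99 + 436.64 + 192.79 = 2679.03.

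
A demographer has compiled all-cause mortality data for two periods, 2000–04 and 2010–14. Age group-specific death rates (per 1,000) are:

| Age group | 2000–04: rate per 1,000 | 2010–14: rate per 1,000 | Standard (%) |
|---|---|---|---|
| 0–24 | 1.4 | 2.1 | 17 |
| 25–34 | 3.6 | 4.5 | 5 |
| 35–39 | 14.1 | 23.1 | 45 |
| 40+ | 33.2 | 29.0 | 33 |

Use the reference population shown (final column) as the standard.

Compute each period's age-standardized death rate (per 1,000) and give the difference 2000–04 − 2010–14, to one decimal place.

-2.8

Standard weights: 0.17, 0.05, 0.45, 0.33.
2000–04: 0.1700×1.4 + 0.0500×3.6 + 0.4500×14.1 + 0.3300×33.2 = 17.7190 per 1,000.
2010–14: 0.1700×2.1 + 0.0500×4.5 + 0.4500×23.1 + 0.3300×29.0 = 20.5470 per 1,000.
Difference = 17.7190 − 20.5470 = -2.8280.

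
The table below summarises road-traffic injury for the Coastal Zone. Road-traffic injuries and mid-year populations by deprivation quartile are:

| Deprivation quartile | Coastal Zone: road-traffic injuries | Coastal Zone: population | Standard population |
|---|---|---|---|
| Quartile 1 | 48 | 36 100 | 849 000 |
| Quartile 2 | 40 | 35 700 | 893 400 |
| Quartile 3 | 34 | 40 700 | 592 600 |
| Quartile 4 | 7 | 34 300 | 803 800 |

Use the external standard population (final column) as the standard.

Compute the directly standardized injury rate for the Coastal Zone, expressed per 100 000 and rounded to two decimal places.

88.85

Deprivation-specific rates per 100 000 for the Coastal Zone: 132.96, 112.04, 83.54, 20.41.
Standard total = 3 138 800; weights = 0.2705, 0.2846, 0.1888, 0.2561.
Standardized rate: 0.2705×132.96 + 0.2846×112.04 + 0.1888×83.54 + 0.2561×20.41 = 88.8543 per 100 000.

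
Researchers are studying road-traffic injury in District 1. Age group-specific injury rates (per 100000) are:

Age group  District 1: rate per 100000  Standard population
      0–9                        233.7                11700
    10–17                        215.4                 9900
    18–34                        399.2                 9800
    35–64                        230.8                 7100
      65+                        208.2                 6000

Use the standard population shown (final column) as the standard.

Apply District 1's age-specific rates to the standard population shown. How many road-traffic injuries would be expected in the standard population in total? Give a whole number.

Expected road-traffic injuries = Σ (standard pop × age-specific rate ÷ 100000)
= 11700×233.7/100000 + 9900×215.4/100000 + 9800×399.2/100000 + 7100×230.8/100000 + 6000×208.2/100000
= 27.34 + 21.32 + 39.12 + 16.39 + 12.49 = 116.67.

117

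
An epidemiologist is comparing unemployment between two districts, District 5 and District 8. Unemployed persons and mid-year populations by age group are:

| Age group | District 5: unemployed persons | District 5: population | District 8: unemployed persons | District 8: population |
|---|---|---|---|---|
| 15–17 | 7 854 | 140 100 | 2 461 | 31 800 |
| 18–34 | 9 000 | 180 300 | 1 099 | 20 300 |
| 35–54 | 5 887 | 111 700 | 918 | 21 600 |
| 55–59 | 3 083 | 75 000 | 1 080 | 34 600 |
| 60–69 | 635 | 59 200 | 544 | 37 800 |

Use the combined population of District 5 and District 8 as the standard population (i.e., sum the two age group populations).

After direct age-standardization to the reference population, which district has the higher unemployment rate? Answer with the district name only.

District 8

Age-specific rates per 1 000 for District 5: 56.060, 49.917, 52.704, 41.107, 10.726.
For District 8: 77.390, 54.138, 42.500, 31.214, 14.392.
Combined standard total = 712 400; weights = 0.2413, 0.2816, 0.1871, 0.1538, 0.1362.
District 5: 0.2413×56.060 + 0.2816×49.917 + 0.1871×52.704 + 0.1538×41.107 + 0.1362×10.726 = 45.2290 per 1 000.
District 8: 0.2413×77.390 + 0.2816×54.138 + 0.1871×42.500 + 0.1538×31.214 + 0.1362×14.392 = 48.6323 per 1 000.
The crude rates (46.72 vs 41.77) would put District 5 higher, but that reflects its age composition; once standardized to a common age structure, District 8 has the higher underlying rate.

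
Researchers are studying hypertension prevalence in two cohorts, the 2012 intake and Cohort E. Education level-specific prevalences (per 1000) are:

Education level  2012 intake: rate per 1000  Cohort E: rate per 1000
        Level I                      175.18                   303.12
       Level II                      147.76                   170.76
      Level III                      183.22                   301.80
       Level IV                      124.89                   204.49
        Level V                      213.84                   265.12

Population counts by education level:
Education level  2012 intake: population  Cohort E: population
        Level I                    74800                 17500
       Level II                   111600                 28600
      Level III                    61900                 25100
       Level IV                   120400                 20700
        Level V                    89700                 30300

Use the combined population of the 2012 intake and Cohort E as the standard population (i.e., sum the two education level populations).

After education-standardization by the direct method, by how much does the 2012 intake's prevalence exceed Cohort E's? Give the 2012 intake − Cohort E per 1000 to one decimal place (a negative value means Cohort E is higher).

Combined standard total = 580600; weights = 0.1590, 0.2415, 0.1498, 0.2430, 0.2067.
The 2012 intake: 0.1590×175.18 + 0.2415×147.76 + 0.1498×183.22 + 0.2430×124.89 + 0.2067×213.84 = 165.5322 per 1000.
Cohort E: 0.1590×303.12 + 0.2415×170.76 + 0.1498×301.80 + 0.2430×204.49 + 0.2067×265.12 = 239.1372 per 1000.
Difference = 165.5322 − 239.1372 = -73.6050.

-73.6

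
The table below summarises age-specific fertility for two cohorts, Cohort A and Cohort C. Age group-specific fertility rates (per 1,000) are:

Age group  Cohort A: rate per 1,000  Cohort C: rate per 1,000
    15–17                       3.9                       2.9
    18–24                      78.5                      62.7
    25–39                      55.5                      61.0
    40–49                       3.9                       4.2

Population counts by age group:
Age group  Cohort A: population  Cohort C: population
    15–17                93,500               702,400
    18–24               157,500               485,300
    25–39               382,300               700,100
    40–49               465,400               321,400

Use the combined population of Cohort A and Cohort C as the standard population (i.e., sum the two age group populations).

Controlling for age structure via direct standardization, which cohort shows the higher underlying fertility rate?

Combined standard total = 3,307,900; weights = 0.2406, 0.1943, 0.3272, 0.2379.
Cohort A: 0.2406×3.9 + 0.1943×78.5 + 0.3272×55.5 + 0.2379×3.9 = 35.2809 per 1,000.
Cohort C: 0.2406×2.9 + 0.1943×62.7 + 0.3272×61.0 + 0.2379×4.2 = 33.8410 per 1,000.
The crude rates (32.55 vs 34.64) would put Cohort C higher, but that reflects its age composition; once standardized to a common age structure, Cohort A has the higher underlying rate.

Cohort A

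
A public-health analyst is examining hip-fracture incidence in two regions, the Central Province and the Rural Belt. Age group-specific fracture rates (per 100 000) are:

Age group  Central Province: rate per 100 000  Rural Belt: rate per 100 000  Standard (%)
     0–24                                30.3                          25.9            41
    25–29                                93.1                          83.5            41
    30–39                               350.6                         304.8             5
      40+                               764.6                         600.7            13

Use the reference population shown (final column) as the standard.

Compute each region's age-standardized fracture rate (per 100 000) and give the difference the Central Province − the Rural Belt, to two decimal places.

29.34

Standard weights: 0.41, 0.41, 0.05, 0.13.
The Central Province: 0.4100×30.3 + 0.4100×93.1 + 0.0500×350.6 + 0.1300×764.6 = 167.5220 per 100 000.
The Rural Belt: 0.4100×25.9 + 0.4100×83.5 + 0.0500×304.8 + 0.1300×600.7 = 138.1850 per 100 000.
Difference = 167.5220 − 138.1850 = 29.3370.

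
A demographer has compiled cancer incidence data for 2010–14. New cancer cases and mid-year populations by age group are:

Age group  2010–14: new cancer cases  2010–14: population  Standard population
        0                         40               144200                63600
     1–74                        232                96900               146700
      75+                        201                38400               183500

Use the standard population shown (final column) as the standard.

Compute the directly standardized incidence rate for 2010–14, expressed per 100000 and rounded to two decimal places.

337.58

Age-specific rates per 100000 for 2010–14: 27.74, 239.42, 523.44.
Standard total = 393800; weights = 0.1615, 0.3725, 0.4660.
Standardized rate: 0.1615×27.74 + 0.3725×239.42 + 0.4660×523.44 = 337.5780 per 100000.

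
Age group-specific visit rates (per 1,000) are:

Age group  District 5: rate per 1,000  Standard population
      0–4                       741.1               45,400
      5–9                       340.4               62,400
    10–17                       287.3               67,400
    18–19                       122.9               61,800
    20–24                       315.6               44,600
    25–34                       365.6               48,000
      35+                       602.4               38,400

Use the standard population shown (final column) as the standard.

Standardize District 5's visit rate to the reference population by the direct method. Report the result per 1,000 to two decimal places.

371.20

Standard total = 368,000; weights = 0.1234, 0.1696, 0.1832, 0.1679, 0.1212, 0.1304, 0.1043.
Standardized rate: 0.1234×741.1 + 0.1696×340.4 + 0.1832×287.3 + 0.1679×122.9 + 0.1212×315.6 + 0.1304×365.6 + 0.1043×602.4 = 371.2034 per 1,000.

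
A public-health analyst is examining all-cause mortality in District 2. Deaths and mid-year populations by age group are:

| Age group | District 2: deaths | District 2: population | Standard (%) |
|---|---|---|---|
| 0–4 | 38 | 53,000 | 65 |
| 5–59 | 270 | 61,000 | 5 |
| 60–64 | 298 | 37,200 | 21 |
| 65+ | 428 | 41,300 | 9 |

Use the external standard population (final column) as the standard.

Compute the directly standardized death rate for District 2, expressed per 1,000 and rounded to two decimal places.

3.30

Age-specific rates per 1,000 for District 2: 0.717, 4.426, 8.011, 10.363.
Standard weights: 0.65, 0.05, 0.21, 0.09.
Standardized rate: 0.6500×0.717 + 0.0500×4.426 + 0.2100×8.011 + 0.0900×10.363 = 3.3023 per 1,000.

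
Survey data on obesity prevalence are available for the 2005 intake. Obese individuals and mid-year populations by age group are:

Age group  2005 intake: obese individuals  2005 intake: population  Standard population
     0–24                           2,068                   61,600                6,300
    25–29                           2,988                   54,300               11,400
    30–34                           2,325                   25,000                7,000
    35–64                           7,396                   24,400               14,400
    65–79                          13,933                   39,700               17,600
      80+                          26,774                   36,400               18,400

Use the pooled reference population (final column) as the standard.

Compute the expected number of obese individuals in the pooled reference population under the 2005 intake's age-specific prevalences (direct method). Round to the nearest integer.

Age-specific rates per 1,000 for the 2005 intake: 33.571, 55.028, 93.000, 303.115, 350.957, 735.549.
Expected obese individuals = Σ (standard pop × age-specific rate ÷ 1,000)
= 6,300×33.571/1,000 + 11,400×55.028/1,000 + 7,000×93.000/1,000 + 14,400×303.115/1,000 + 17,600×350.957/1,000 + 18,400×735.549/1,000
= 211.50 + 627.31 + 651.00 + 4364.85 + 6176.85 + 13534.11 = 25565.62.

25566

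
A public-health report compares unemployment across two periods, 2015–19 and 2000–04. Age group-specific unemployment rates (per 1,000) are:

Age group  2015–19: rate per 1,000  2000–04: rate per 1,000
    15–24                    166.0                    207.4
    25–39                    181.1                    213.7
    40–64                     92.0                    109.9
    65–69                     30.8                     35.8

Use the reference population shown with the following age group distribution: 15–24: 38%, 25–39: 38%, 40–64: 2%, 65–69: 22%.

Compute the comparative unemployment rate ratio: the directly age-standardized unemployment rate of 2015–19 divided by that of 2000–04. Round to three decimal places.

Standard weights: 0.38, 0.38, 0.02, 0.22.
2015–19: 0.3800×166.0 + 0.3800×181.1 + 0.0200×92.0 + 0.2200×30.8 = 140.5140 per 1,000.
2000–04: 0.3800×207.4 + 0.3800×213.7 + 0.0200×109.9 + 0.2200×35.8 = 170.0920 per 1,000.
Ratio = 140.5140 ÷ 170.0920 = 0.82611.

0.826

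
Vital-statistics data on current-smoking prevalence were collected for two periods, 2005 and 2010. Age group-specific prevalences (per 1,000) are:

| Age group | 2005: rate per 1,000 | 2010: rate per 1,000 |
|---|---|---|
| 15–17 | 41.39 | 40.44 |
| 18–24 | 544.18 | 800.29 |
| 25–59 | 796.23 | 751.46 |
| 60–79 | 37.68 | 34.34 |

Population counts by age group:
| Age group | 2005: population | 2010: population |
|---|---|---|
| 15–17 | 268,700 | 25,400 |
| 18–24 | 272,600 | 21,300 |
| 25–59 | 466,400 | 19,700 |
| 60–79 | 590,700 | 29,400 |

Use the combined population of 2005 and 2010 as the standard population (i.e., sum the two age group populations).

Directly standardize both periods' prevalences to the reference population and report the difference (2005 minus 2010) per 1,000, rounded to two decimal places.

Combined standard total = 1,694,200; weights = 0.1736, 0.1735, 0.2869, 0.3660.
2005: 0.1736×41.39 + 0.1735×544.18 + 0.2869×796.23 + 0.3660×37.68 = 343.8319 per 1,000.
2010: 0.1736×40.44 + 0.1735×800.29 + 0.2869×751.46 + 0.3660×34.34 = 374.0276 per 1,000.
Difference = 343.8319 − 374.0276 = -30.1957.

-30.20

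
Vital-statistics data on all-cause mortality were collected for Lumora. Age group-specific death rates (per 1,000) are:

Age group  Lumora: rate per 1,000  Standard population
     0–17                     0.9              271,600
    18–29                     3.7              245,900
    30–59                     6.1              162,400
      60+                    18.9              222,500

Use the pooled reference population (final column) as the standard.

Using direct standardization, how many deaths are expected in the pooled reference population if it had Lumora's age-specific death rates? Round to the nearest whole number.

Expected deaths = Σ (standard pop × age-specific rate ÷ 1,000)
= 271,600×0.9/1,000 + 245,900×3.7/1,000 + 162,400×6.1/1,000 + 222,500×18.9/1,000
= 244.44 + 909.83 + 990.64 + 4205.25 = 6350.16.

6350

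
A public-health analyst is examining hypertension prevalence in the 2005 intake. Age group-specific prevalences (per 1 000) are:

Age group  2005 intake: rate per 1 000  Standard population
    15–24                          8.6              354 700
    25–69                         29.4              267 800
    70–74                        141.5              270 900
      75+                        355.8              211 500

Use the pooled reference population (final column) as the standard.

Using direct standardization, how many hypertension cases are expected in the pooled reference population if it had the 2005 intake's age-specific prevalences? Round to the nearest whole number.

Expected hypertension cases = Σ (standard pop × age-specific rate ÷ 1 000)
= 354 700×8.6/1 000 + 267 800×29.4/1 000 + 270 900×141.5/1 000 + 211 500×355.8/1 000
= 3050.42 + 7873.32 + 38332.35 + 75251.70 = 124507.79.

124508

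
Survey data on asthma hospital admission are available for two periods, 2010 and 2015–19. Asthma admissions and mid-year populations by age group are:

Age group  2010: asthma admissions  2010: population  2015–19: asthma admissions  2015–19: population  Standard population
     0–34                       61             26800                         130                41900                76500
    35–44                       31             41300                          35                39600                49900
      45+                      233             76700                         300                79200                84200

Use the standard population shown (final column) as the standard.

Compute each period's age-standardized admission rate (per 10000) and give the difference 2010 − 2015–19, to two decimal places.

-6.32

Age-specific rates per 10000 for 2010: 22.76, 7.51, 30.38.
For 2015–19: 31.03, 8.84, 37.88.
Standard total = 210600; weights = 0.3632, 0.2369, 0.3998.
2010: 0.3632×22.76 + 0.2369×7.51 + 0.3998×30.38 = 22.1919 per 10000.
2015–19: 0.3632×31.03 + 0.2369×8.84 + 0.3998×37.88 = 28.5087 per 10000.
Difference = 22.1919 − 28.5087 = -6.3168.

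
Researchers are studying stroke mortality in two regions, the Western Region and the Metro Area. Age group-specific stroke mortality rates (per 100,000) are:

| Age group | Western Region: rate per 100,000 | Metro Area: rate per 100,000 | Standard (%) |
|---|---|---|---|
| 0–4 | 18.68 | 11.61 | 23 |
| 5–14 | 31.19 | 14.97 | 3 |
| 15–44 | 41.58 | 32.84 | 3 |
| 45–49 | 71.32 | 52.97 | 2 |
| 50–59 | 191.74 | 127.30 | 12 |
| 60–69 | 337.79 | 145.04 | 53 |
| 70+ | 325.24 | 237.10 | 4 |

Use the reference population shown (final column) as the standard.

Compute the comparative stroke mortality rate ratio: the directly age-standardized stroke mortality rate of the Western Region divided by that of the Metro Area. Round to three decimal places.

Standard weights: 0.23, 0.03, 0.03, 0.02, 0.12, 0.53, 0.04.
The Western Region: 0.2300×18.68 + 0.0300×31.19 + 0.0300×41.58 + 0.0200×71.32 + 0.1200×191.74 + 0.5300×337.79 + 0.0400×325.24 = 222.9530 per 100,000.
The Metro Area: 0.2300×11.61 + 0.0300×14.97 + 0.0300×32.84 + 0.0200×52.97 + 0.1200×127.30 + 0.5300×145.04 + 0.0400×237.10 = 106.7952 per 100,000.
Ratio = 222.9530 ÷ 106.7952 = 2.08767.

2.088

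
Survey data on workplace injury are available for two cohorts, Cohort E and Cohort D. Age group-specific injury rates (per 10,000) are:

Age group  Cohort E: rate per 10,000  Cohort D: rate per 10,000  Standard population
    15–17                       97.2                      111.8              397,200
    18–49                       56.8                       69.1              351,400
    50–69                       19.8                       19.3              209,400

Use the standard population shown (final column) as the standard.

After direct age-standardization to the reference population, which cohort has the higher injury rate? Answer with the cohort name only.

Standard total = 958,000; weights = 0.4146, 0.3668, 0.2186.
Cohort E: 0.4146×97.2 + 0.3668×56.8 + 0.2186×19.8 = 65.4629 per 10,000.
Cohort D: 0.4146×111.8 + 0.3668×69.1 + 0.2186×19.3 = 75.9187 per 10,000.

Cohort D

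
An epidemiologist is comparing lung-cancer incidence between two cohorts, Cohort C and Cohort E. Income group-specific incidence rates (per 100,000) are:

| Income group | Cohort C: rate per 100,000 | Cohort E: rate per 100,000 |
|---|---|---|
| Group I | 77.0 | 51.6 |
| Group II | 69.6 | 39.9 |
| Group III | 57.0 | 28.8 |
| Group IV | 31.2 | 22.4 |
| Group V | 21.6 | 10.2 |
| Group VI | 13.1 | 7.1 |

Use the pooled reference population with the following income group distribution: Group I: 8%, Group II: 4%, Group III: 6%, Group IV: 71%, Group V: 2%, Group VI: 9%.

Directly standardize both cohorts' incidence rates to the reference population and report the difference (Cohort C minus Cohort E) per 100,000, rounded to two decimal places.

11.93

Standard weights: 0.08, 0.04, 0.06, 0.71, 0.02, 0.09.
Cohort C: 0.0800×77.0 + 0.0400×69.6 + 0.0600×57.0 + 0.7100×31.2 + 0.0200×21.6 + 0.0900×13.1 = 36.1270 per 100,000.
Cohort E: 0.0800×51.6 + 0.0400×39.9 + 0.0600×28.8 + 0.7100×22.4 + 0.0200×10.2 + 0.0900×7.1 = 24.1990 per 100,000.
Difference = 36.1270 − 24.1990 = 11.9280.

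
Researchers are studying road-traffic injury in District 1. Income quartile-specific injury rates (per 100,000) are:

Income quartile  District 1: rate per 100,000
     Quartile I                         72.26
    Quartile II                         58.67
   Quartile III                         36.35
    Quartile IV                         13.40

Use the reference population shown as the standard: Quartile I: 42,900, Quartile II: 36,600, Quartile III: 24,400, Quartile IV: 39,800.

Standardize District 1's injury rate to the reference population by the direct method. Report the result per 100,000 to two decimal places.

Standard total = 143,700; weights = 0.2985, 0.2547, 0.1698, 0.2770.
Standardized rate: 0.2985×72.26 + 0.2547×58.67 + 0.1698×36.35 + 0.2770×13.40 = 46.3990 per 100,000.

46.40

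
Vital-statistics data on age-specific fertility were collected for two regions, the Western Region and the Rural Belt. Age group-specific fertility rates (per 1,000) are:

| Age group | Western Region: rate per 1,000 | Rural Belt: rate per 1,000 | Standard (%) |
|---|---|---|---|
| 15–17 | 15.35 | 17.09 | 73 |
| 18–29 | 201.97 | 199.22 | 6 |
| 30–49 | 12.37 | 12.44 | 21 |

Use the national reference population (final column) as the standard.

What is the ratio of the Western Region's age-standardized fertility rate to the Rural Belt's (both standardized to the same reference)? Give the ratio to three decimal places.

Standard weights: 0.73, 0.06, 0.21.
The Western Region: 0.7300×15.35 + 0.0600×201.97 + 0.2100×12.37 = 25.9214 per 1,000.
The Rural Belt: 0.7300×17.09 + 0.0600×199.22 + 0.2100×12.44 = 27.0413 per 1,000.
Ratio = 25.9214 ÷ 27.0413 = 0.95859.

0.959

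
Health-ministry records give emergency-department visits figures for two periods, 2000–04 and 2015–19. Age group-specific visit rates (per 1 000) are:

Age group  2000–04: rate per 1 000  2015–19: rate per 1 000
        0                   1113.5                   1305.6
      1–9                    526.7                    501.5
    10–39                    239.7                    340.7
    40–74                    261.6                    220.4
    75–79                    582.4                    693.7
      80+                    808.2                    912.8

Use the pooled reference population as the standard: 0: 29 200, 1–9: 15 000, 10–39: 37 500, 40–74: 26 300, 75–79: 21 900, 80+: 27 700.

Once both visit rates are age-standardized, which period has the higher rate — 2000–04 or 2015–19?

Standard total = 157 600; weights = 0.1853, 0.0952, 0.2379, 0.1669, 0.1390, 0.1758.
2000–04: 0.1853×1113.5 + 0.0952×526.7 + 0.2379×239.7 + 0.1669×261.6 + 0.1390×582.4 + 0.1758×808.2 = 580.1093 per 1 000.
2015–19: 0.1853×1305.6 + 0.0952×501.5 + 0.2379×340.7 + 0.1669×220.4 + 0.1390×693.7 + 0.1758×912.8 = 664.3108 per 1 000.

2015–19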